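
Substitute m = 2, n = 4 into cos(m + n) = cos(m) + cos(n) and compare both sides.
LHS = cos(2 + 4) = cos(6) ≈ 0.9602
RHS = cos(2) + cos(4) ≈ -1.07

LHS ≠ RHS (they differ by about 2.03), so the equation does not hold here.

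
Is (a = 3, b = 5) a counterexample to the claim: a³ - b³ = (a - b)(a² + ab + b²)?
No

Substituting a = 3, b = 5:
LHS = 3³ - 5³ = -98
RHS = (3 - 5)(3² + 3·5 + 5²) = -98

The sides agree, so this pair does not disprove the claim.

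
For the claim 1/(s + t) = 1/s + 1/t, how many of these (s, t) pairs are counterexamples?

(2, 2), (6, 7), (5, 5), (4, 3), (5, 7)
Testing each pair:
(2, 2): LHS = 1/4, RHS = 1 → counterexample
(6, 7): LHS = 1/13, RHS = 13/42 → counterexample
(5, 5): LHS = 1/10, RHS = 2/5 → counterexample
(4, 3): LHS = 1/7, RHS = 7/12 → counterexample
(5, 7): LHS = 1/12, RHS = 12/35 → counterexample

That makes 5 counterexamples.

Answer: 5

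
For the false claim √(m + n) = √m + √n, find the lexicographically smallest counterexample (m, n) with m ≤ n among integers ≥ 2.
(m, n) = (2, 2)

Substituting (2, 2) into the claim:
LHS = √(2 + 2) = 2
RHS = √2 + √2 = 2·√(2) ≈ 2.828

Since LHS ≠ RHS, this pair disproves the claim, and no lexicographically smaller pair (m ≤ n, integers ≥ 2) does.

For instance (7, 8) is also a counterexample (LHS = √(15) ≈ 3.873, RHS = √(7) + 2·√(2) ≈ 5.474), but it's lexicographically larger.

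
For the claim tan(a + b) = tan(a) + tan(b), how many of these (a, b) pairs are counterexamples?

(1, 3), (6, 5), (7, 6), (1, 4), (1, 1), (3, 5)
6

Testing each pair:
(1, 3): LHS = tan(4) ≈ 1.158, RHS = tan(3) + tan(1) ≈ 1.415 → counterexample
(6, 5): LHS = tan(11) ≈ -226, RHS = tan(5) + tan(6) ≈ -3.672 → counterexample
(7, 6): LHS = tan(13) ≈ 0.463, RHS = tan(6) + tan(7) ≈ 0.5804 → counterexample
(1, 4): LHS = tan(5) ≈ -3.381, RHS = tan(4) + tan(1) ≈ 2.715 → counterexample
(1, 1): LHS = tan(2) ≈ -2.185, RHS = 2·tan(1) ≈ 3.115 → counterexample
(3, 5): LHS = tan(8) ≈ -6.8, RHS = tan(5) + tan(3) ≈ -3.523 → counterexample

That makes 6 counterexamples.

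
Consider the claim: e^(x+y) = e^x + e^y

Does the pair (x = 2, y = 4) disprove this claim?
Yes

Substituting x = 2, y = 4:
LHS = e^(2+4) = e^6 ≈ 403.4
RHS = e^2 + e^4 ≈ 61.99

Since LHS ≠ RHS, this pair disproves the claim.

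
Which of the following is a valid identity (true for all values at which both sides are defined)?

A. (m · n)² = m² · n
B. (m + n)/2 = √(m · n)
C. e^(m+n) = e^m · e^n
C

A: fails at (2, 5) — LHS = 100, RHS = 20.
B: fails at (4, 5) — LHS = 9/2, RHS = 2·√(5) ≈ 4.472.
C: holds — e.g. at (4, 6), both sides equal e^10 ≈ 22026.5.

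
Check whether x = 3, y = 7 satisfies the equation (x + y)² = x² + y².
Substituting x = 3, y = 7:

LHS = (3 + 7)² = 100
RHS = 3² + 7² = 58

LHS ≠ RHS, so the equation does not hold at this point.

Answer: Fails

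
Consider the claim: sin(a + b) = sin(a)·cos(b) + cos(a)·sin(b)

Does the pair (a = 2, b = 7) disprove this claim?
Substituting a = 2, b = 7:
LHS = sin(2 + 7) = sin(9) ≈ 0.4121
RHS = sin(2)·cos(7) + cos(2)·sin(7) = sin(7)·cos(2) + sin(2)·cos(7) ≈ 0.4121

The sides agree, so this pair does not disprove the claim.

Answer: No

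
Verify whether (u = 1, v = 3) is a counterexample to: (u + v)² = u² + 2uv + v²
Substituting u = 1, v = 3:
LHS = (1 + 3)² = 16
RHS = 1² + 2·1·3 + 3² = 16

The sides agree, so this pair does not disprove the claim.

Answer: No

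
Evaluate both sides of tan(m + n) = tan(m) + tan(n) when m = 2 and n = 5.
LHS = tan(2 + 5) = tan(7) ≈ 0.8714
RHS = tan(2) + tan(5) ≈ -5.566

LHS ≠ RHS (they differ by about 6.437), so the equation does not hold here.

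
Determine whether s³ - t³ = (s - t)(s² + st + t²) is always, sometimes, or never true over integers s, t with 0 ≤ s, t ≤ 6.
The identity holds for every pair in the range. For instance at (s, t) = (1, 0): both sides equal 1.

Answer: Always true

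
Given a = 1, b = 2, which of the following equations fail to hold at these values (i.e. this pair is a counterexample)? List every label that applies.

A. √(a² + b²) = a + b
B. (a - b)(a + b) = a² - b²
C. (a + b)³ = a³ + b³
Evaluating each claim at the given values:
A. LHS = √(5) ≈ 2.236, RHS = 3 → fails here (LHS ≠ RHS)
B. LHS = -3, RHS = -3 → holds here (LHS = RHS)
C. LHS = 27, RHS = 9 → fails here (LHS ≠ RHS)

Answer: A, C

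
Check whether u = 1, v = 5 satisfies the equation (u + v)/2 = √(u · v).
Fails

Substituting u = 1, v = 5:

LHS = (1 + 5)/2 = 3
RHS = √(1 · 5) = √(5) ≈ 2.236

LHS ≠ RHS, so the equation does not hold at this point.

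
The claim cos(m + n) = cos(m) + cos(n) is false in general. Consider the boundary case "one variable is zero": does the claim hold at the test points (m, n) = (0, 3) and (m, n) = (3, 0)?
No, fails at both test points

At (0, 3): LHS = cos(3) ≈ -0.99 ≠ RHS = cos(3) + 1 ≈ 0.01001
At (3, 0): LHS = cos(3) ≈ -0.99 ≠ RHS = cos(3) + 1 ≈ 0.01001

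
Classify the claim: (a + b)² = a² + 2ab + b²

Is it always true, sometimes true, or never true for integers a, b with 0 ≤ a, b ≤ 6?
The identity holds for every pair in the range. For instance at (a, b) = (4, 1): both sides equal 25.

Answer: Always true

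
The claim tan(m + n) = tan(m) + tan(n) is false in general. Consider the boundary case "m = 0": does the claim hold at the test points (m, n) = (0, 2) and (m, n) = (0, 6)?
At (0, 2): LHS = tan(2) ≈ -2.185, RHS = tan(2) ≈ -2.185 → equal
At (0, 6): LHS = tan(6) ≈ -0.291, RHS = tan(6) ≈ -0.291 → equal

So the claim does hold at both of these boundary points, even though it is not an identity.

Answer: Yes, holds at both test points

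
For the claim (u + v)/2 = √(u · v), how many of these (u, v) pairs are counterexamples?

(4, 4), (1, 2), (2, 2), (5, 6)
2

Testing each pair:
(4, 4): LHS = 4, RHS = 4 → satisfies claim
(1, 2): LHS = 3/2, RHS = √(2) ≈ 1.414 → counterexample
(2, 2): LHS = 2, RHS = 2 → satisfies claim
(5, 6): LHS = 11/2, RHS = √(30) ≈ 5.477 → counterexample

That makes 2 counterexamples.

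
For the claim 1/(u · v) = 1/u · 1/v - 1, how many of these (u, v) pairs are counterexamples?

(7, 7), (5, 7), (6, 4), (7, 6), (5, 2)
Testing each pair:
(7, 7): LHS = 1/49, RHS = -48/49 → counterexample
(5, 7): LHS = 1/35, RHS = -34/35 → counterexample
(6, 4): LHS = 1/24, RHS = -23/24 → counterexample
(7, 6): LHS = 1/42, RHS = -41/42 → counterexample
(5, 2): LHS = 1/10, RHS = -9/10 → counterexample

That makes 5 counterexamples.

Answer: 5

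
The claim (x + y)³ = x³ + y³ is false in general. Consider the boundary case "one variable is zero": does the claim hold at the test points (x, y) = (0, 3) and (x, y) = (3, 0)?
Yes, holds at both test points

At (0, 3): LHS = 27, RHS = 27 → equal
At (3, 0): LHS = 27, RHS = 27 → equal

So the claim does hold at both of these boundary points, even though it is not an identity.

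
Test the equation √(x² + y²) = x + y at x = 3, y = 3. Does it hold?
Fails

Substituting x = 3, y = 3:

LHS = √(3² + 3²) = 3·√(2) ≈ 4.243
RHS = 3 + 3 = 6

LHS ≠ RHS, so the equation does not hold at this point.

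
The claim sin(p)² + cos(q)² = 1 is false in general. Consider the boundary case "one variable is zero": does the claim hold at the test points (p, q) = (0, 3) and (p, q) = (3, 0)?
At (0, 3): LHS = cos(3)² ≈ 0.9801 ≠ RHS = 1
At (3, 0): LHS = sin(3)² + 1 ≈ 1.02 ≠ RHS = 1

Answer: No, fails at both test points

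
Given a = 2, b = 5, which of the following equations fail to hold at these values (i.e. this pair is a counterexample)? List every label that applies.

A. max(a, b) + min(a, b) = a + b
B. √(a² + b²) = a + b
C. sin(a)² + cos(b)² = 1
Evaluating each claim at the given values:
A. LHS = 7, RHS = 7 → holds here (LHS = RHS)
B. LHS = √(29) ≈ 5.385, RHS = 7 → fails here (LHS ≠ RHS)
C. LHS = cos(5)² + sin(2)² ≈ 0.9073, RHS = 1 → fails here (LHS ≠ RHS)

Answer: B, C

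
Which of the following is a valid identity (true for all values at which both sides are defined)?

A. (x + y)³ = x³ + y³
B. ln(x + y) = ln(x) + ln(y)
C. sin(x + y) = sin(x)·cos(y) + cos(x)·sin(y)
C

A: fails at (1, 4) — LHS = 125, RHS = 65.
B: fails at (1, 3) — LHS = ln(4) ≈ 1.386, RHS = ln(3) ≈ 1.099.
C: holds — e.g. at (3, 4), both sides equal sin(7) ≈ 0.657.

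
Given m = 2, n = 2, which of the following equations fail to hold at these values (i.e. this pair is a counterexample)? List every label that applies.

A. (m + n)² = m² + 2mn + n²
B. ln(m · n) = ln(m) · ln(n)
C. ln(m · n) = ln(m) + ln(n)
B

Evaluating each claim at the given values:
A. LHS = 16, RHS = 16 → holds here (LHS = RHS)
B. LHS = ln(4) ≈ 1.386, RHS = ln(2)² ≈ 0.4805 → fails here (LHS ≠ RHS)
C. LHS = ln(4) ≈ 1.386, RHS = 2·ln(2) ≈ 1.386 → holds here (LHS = RHS)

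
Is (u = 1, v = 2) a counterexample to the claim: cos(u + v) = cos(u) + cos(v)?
Substituting u = 1, v = 2:
LHS = cos(1 + 2) = cos(3) ≈ -0.99
RHS = cos(1) + cos(2) ≈ 0.1242

Since LHS ≠ RHS, this pair disproves the claim.

Answer: Yes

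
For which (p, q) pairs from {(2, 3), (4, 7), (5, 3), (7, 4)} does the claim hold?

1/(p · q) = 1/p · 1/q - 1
None

Testing each pair:
(2, 3): LHS = 1/6, RHS = -5/6 → fails
(4, 7): LHS = 1/28, RHS = -27/28 → fails
(5, 3): LHS = 1/15, RHS = -14/15 → fails
(7, 4): LHS = 1/28, RHS = -27/28 → fails

No pair satisfies the claim.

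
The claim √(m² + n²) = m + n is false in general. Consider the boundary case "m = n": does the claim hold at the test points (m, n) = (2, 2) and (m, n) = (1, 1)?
No, fails at both test points

At (2, 2): LHS = 2·√(2) ≈ 2.828 ≠ RHS = 4
At (1, 1): LHS = √(2) ≈ 1.414 ≠ RHS = 2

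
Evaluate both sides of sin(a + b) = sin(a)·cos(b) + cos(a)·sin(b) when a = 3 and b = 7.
LHS = sin(3 + 7) = sin(10) ≈ -0.544
RHS = sin(3)·cos(7) + cos(3)·sin(7) = sin(7)·cos(3) + sin(3)·cos(7) ≈ -0.544

LHS = RHS: the two sides agree.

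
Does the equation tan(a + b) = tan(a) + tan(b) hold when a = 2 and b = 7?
Substituting a = 2, b = 7:

LHS = tan(2 + 7) = tan(9) ≈ -0.4523
RHS = tan(2) + tan(7) ≈ -1.314

LHS ≠ RHS, so the equation does not hold at this point.

Answer: Fails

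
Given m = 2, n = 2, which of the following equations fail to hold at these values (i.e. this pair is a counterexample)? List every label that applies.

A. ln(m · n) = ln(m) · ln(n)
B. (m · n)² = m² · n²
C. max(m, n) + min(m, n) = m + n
A

Evaluating each claim at the given values:
A. LHS = ln(4) ≈ 1.386, RHS = ln(2)² ≈ 0.4805 → fails here (LHS ≠ RHS)
B. LHS = 16, RHS = 16 → holds here (LHS = RHS)
C. LHS = 4, RHS = 4 → holds here (LHS = RHS)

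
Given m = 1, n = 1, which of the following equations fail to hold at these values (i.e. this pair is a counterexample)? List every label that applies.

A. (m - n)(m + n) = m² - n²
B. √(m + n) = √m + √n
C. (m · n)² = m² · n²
B

Evaluating each claim at the given values:
A. LHS = 0, RHS = 0 → holds here (LHS = RHS)
B. LHS = √(2) ≈ 1.414, RHS = 2 → fails here (LHS ≠ RHS)
C. LHS = 1, RHS = 1 → holds here (LHS = RHS)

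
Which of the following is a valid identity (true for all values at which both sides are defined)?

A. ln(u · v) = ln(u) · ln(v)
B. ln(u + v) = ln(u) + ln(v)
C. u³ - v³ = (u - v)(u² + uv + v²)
A: fails at (2, 3) — LHS = ln(6) ≈ 1.792, RHS = ln(2)·ln(3) ≈ 0.7615.
B: fails at (1, 1) — LHS = ln(2) ≈ 0.6931, RHS = 0.
C: holds — e.g. at (4, 5), both sides equal -61.

Answer: C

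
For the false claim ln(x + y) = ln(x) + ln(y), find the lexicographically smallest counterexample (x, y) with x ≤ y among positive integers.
(x, y) = (1, 1)

Substituting (1, 1) into the claim:
LHS = ln(1 + 1) = ln(2) ≈ 0.6931
RHS = ln(1) + ln(1) = 0

Since LHS ≠ RHS, this pair disproves the claim, and no lexicographically smaller pair (x ≤ y, positive integers) does.

For instance (5, 6) is also a counterexample (LHS = ln(11) ≈ 2.398, RHS = ln(5) + ln(6) ≈ 3.401), but it's lexicographically larger.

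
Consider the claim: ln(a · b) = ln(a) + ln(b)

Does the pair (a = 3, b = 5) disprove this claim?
No

Substituting a = 3, b = 5:
LHS = ln(3 · 5) = ln(15) ≈ 2.708
RHS = ln(3) + ln(5) ≈ 2.708

The sides agree, so this pair does not disprove the claim.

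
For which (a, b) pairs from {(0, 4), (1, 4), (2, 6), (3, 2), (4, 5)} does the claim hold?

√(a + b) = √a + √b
(0, 4)

Testing each pair:
(0, 4): LHS = 2, RHS = 2 → holds
(1, 4): LHS = √(5) ≈ 2.236, RHS = 3 → fails
(2, 6): LHS = 2·√(2) ≈ 2.828, RHS = √(2) + √(6) ≈ 3.864 → fails
(3, 2): LHS = √(5) ≈ 2.236, RHS = √(2) + √(3) ≈ 3.146 → fails
(4, 5): LHS = 3, RHS = 2 + √(5) ≈ 4.236 → fails

1 of 5 pairs satisfies the claim.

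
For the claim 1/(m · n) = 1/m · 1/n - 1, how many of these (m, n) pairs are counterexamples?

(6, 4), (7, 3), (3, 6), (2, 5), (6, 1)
5

Testing each pair:
(6, 4): LHS = 1/24, RHS = -23/24 → counterexample
(7, 3): LHS = 1/21, RHS = -20/21 → counterexample
(3, 6): LHS = 1/18, RHS = -17/18 → counterexample
(2, 5): LHS = 1/10, RHS = -9/10 → counterexample
(6, 1): LHS = 1/6, RHS = -5/6 → counterexample

That makes 5 counterexamples.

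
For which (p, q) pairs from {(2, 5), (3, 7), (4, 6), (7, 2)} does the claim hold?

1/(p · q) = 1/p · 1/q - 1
None

Testing each pair:
(2, 5): LHS = 1/10, RHS = -9/10 → fails
(3, 7): LHS = 1/21, RHS = -20/21 → fails
(4, 6): LHS = 1/24, RHS = -23/24 → fails
(7, 2): LHS = 1/14, RHS = -13/14 → fails

No pair satisfies the claim.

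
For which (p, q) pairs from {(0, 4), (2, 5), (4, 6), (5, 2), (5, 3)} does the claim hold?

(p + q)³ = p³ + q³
(0, 4)

Testing each pair:
(0, 4): LHS = 64, RHS = 64 → holds
(2, 5): LHS = 343, RHS = 133 → fails
(4, 6): LHS = 1000, RHS = 280 → fails
(5, 2): LHS = 343, RHS = 133 → fails
(5, 3): LHS = 512, RHS = 152 → fails

1 of 5 pairs satisfies the claim.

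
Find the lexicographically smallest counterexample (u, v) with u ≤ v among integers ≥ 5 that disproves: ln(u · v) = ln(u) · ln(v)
Substituting (5, 5) into the claim:
LHS = ln(5 · 5) = ln(25) ≈ 3.219
RHS = ln(5) · ln(5) = ln(5)² ≈ 2.59

Since LHS ≠ RHS, this pair disproves the claim, and no lexicographically smaller pair (u ≤ v, integers ≥ 5) does.

For instance (10, 11) is also a counterexample (LHS = ln(110) ≈ 4.7, RHS = ln(10)·ln(11) ≈ 5.521), but it's lexicographically larger.

Answer: (u, v) = (5, 5)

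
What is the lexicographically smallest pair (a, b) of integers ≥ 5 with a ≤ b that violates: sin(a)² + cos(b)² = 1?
At (5, 5): both sides equal 1, so it holds there.

Substituting (5, 6) into the claim:
LHS = sin(5)² + cos(6)² ≈ 1.841
RHS = 1

Since LHS ≠ RHS, this pair disproves the claim, and no lexicographically smaller pair (a ≤ b, integers ≥ 5) does.

For instance (8, 9) is also a counterexample (LHS = cos(9)² + sin(8)² ≈ 1.809, RHS = 1), but it's lexicographically larger.

Answer: (a, b) = (5, 6)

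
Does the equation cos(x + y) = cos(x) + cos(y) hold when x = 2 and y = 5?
Substituting x = 2, y = 5:

LHS = cos(2 + 5) = cos(7) ≈ 0.7539
RHS = cos(2) + cos(5) ≈ -0.1325

LHS ≠ RHS, so the equation does not hold at this point.

Answer: Fails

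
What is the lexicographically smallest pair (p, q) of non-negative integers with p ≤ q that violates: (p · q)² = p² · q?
(p, q) = (1, 2)

At (0, 4): both sides equal 0, so it holds there.
At (0, 7): both sides equal 0, so it holds there.

Substituting (1, 2) into the claim:
LHS = (1 · 2)² = 4
RHS = 1² · 2 = 2

Since LHS ≠ RHS, this pair disproves the claim, and no lexicographically smaller pair (p ≤ q, non-negative integers) does.

For instance (4, 4) is also a counterexample (LHS = 256, RHS = 64), but it's lexicographically larger.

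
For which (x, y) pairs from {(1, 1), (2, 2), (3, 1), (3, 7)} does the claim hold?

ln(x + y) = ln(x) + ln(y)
(2, 2)

Testing each pair:
(1, 1): LHS = ln(2) ≈ 0.6931, RHS = 0 → fails
(2, 2): LHS = ln(4) ≈ 1.386, RHS = 2·ln(2) ≈ 1.386 → holds
(3, 1): LHS = ln(4) ≈ 1.386, RHS = ln(3) ≈ 1.099 → fails
(3, 7): LHS = ln(10) ≈ 2.303, RHS = ln(3) + ln(7) ≈ 3.045 → fails

1 of 4 pairs satisfies the claim.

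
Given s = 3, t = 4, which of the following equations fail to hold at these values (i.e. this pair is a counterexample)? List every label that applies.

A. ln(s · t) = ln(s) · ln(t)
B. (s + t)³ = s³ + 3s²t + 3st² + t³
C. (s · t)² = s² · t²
A

Evaluating each claim at the given values:
A. LHS = ln(12) ≈ 2.485, RHS = ln(3)·ln(4) ≈ 1.523 → fails here (LHS ≠ RHS)
B. LHS = 343, RHS = 343 → holds here (LHS = RHS)
C. LHS = 144, RHS = 144 → holds here (LHS = RHS)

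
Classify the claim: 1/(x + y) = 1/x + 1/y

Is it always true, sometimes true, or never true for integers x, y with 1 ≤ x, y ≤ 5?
Never true

The claim fails for every pair in the range. For instance at (x, y) = (4, 5): LHS = 1/9, RHS = 9/20.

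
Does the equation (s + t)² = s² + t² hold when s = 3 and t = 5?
Substituting s = 3, t = 5:

LHS = (3 + 5)² = 64
RHS = 3² + 5² = 34

LHS ≠ RHS, so the equation does not hold at this point.

Answer: Fails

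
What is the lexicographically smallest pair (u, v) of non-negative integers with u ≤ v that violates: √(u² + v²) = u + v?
(u, v) = (1, 1)

At (0, 0): both sides equal 0, so it holds there.
At (0, 7): both sides equal 7, so it holds there.

Substituting (1, 1) into the claim:
LHS = √(1² + 1²) = √(2) ≈ 1.414
RHS = 1 + 1 = 2

Since LHS ≠ RHS, this pair disproves the claim, and no lexicographically smaller pair (u ≤ v, non-negative integers) does.

For instance (3, 7) is also a counterexample (LHS = √(58) ≈ 7.616, RHS = 10), but it's lexicographically larger.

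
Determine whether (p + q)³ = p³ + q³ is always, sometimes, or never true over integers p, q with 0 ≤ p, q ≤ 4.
It holds at (p, q) = (0, 2) (both sides equal 8), but fails at (p, q) = (2, 3) (LHS = 125, RHS = 35).

Answer: Sometimes true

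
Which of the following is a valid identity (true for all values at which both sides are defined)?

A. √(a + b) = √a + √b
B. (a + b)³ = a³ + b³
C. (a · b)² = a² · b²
A: fails at (3, 5) — LHS = 2·√(2) ≈ 2.828, RHS = √(3) + √(5) ≈ 3.968.
B: fails at (1, 1) — LHS = 8, RHS = 2.
C: holds — e.g. at (6, 7), both sides equal 1764.

Answer: C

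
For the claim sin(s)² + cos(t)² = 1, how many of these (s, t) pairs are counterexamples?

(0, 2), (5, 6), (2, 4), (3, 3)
Testing each pair:
(0, 2): LHS = cos(2)² ≈ 0.1732, RHS = 1 → counterexample
(5, 6): LHS = sin(5)² + cos(6)² ≈ 1.841, RHS = 1 → counterexample
(2, 4): LHS = cos(4)² + sin(2)² ≈ 1.254, RHS = 1 → counterexample
(3, 3): LHS = sin(3)² + cos(3)² = 1, RHS = 1 → satisfies claim

That makes 3 counterexamples.

Answer: 3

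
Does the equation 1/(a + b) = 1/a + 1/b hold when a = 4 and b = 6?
Substituting a = 4, b = 6:

LHS = 1/(4 + 6) = 1/10
RHS = 1/4 + 1/6 = 5/12

LHS ≠ RHS, so the equation does not hold at this point.

Answer: Fails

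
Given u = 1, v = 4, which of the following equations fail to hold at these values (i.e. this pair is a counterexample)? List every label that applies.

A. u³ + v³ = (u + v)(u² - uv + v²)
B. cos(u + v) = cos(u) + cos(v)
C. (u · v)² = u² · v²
Evaluating each claim at the given values:
A. LHS = 65, RHS = 65 → holds here (LHS = RHS)
B. LHS = cos(5) ≈ 0.2837, RHS = cos(4) + cos(1) ≈ -0.1133 → fails here (LHS ≠ RHS)
C. LHS = 16, RHS = 16 → holds here (LHS = RHS)

Answer: B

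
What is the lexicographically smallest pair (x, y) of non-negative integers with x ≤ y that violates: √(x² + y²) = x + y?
(x, y) = (1, 1)

At (0, 6): both sides equal 6, so it holds there.
At (0, 7): both sides equal 7, so it holds there.

Substituting (1, 1) into the claim:
LHS = √(1² + 1²) = √(2) ≈ 1.414
RHS = 1 + 1 = 2

Since LHS ≠ RHS, this pair disproves the claim, and no lexicographically smaller pair (x ≤ y, non-negative integers) does.

For instance (2, 4) is also a counterexample (LHS = 2·√(5) ≈ 4.472, RHS = 6), but it's lexicographically larger.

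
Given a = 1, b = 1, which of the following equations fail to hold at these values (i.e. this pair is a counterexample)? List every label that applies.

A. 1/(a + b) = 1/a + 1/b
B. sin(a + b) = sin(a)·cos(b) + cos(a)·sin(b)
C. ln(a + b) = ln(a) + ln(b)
A, C

Evaluating each claim at the given values:
A. LHS = 1/2, RHS = 2 → fails here (LHS ≠ RHS)
B. LHS = sin(2) ≈ 0.9093, RHS = 2·sin(1)·cos(1) ≈ 0.9093 → holds here (LHS = RHS)
C. LHS = ln(2) ≈ 0.6931, RHS = 0 → fails here (LHS ≠ RHS)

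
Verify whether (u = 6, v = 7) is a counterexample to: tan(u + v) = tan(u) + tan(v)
Yes

Substituting u = 6, v = 7:
LHS = tan(6 + 7) = tan(13) ≈ 0.463
RHS = tan(6) + tan(7) ≈ 0.5804

Since LHS ≠ RHS, this pair disproves the claim.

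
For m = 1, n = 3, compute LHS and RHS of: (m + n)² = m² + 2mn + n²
LHS = (1 + 3)² = 16
RHS = 1² + 2·1·3 + 3² = 16

LHS = RHS: the two sides agree.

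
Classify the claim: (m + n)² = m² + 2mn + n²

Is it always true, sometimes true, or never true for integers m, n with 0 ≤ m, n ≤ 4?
The identity holds for every pair in the range. For instance at (m, n) = (3, 3): both sides equal 36.

Answer: Always true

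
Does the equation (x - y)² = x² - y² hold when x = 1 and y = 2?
Substituting x = 1, y = 2:

LHS = (1 - 2)² = 1
RHS = 1² - 2² = -3

LHS ≠ RHS, so the equation does not hold at this point.

Answer: Fails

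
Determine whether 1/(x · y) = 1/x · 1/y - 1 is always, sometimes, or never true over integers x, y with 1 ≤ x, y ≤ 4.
The claim fails for every pair in the range. For instance at (x, y) = (3, 4): LHS = 1/12, RHS = -11/12.

Answer: Never true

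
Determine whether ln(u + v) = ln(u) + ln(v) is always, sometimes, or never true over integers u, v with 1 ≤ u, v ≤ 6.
It holds at (u, v) = (2, 2) (both sides equal ln(4) ≈ 1.386), but fails at (u, v) = (2, 5) (LHS = ln(7) ≈ 1.946, RHS = ln(2) + ln(5) ≈ 2.303).

Answer: Sometimes true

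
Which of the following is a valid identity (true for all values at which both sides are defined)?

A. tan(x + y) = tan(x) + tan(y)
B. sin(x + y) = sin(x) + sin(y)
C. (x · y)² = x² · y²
C

A: fails at (1, 2) — LHS = tan(3) ≈ -0.1425, RHS = tan(2) + tan(1) ≈ -0.6276.
B: fails at (5, 8) — LHS = sin(13) ≈ 0.4202, RHS = sin(5) + sin(8) ≈ 0.03043.
C: holds — e.g. at (2, 2), both sides equal 16.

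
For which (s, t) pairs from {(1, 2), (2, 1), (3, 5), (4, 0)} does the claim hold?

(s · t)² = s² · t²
All pairs

Testing each pair:
(1, 2): LHS = 4, RHS = 4 → holds
(2, 1): LHS = 4, RHS = 4 → holds
(3, 5): LHS = 225, RHS = 225 → holds
(4, 0): LHS = 0, RHS = 0 → holds

Every pair satisfies the claim.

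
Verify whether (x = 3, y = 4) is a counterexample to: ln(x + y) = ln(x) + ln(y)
Substituting x = 3, y = 4:
LHS = ln(3 + 4) = ln(7) ≈ 1.946
RHS = ln(3) + ln(4) ≈ 2.485

Since LHS ≠ RHS, this pair disproves the claim.

Answer: Yes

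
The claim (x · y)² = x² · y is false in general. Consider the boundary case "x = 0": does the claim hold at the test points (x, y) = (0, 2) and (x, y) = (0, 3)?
Yes, holds at both test points

At (0, 2): LHS = 0, RHS = 0 → equal
At (0, 3): LHS = 0, RHS = 0 → equal

So the claim does hold at both of these boundary points, even though it is not an identity.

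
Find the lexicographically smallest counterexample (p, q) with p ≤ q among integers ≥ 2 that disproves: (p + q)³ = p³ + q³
(p, q) = (2, 2)

Substituting (2, 2) into the claim:
LHS = (2 + 2)³ = 64
RHS = 2³ + 2³ = 16

Since LHS ≠ RHS, this pair disproves the claim, and no lexicographically smaller pair (p ≤ q, integers ≥ 2) does.

For instance (5, 5) is also a counterexample (LHS = 1000, RHS = 250), but it's lexicographically larger.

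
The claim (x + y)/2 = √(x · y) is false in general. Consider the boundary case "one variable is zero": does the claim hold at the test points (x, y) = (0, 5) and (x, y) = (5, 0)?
At (0, 5): LHS = 5/2 ≠ RHS = 0
At (5, 0): LHS = 5/2 ≠ RHS = 0

Answer: No, fails at both test points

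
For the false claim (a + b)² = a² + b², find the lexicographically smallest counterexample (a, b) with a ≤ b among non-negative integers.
(a, b) = (1, 1)

At (0, 5): both sides equal 25, so it holds there.
At (0, 6): both sides equal 36, so it holds there.

Substituting (1, 1) into the claim:
LHS = (1 + 1)² = 4
RHS = 1² + 1² = 2

Since LHS ≠ RHS, this pair disproves the claim, and no lexicographically smaller pair (a ≤ b, non-negative integers) does.

For instance (6, 7) is also a counterexample (LHS = 169, RHS = 85), but it's lexicographically larger.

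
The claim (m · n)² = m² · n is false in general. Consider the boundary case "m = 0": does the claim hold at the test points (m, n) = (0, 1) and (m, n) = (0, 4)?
Yes, holds at both test points

At (0, 1): LHS = 0, RHS = 0 → equal
At (0, 4): LHS = 0, RHS = 0 → equal

So the claim does hold at both of these boundary points, even though it is not an identity.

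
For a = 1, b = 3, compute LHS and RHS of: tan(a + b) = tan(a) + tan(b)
LHS = tan(1 + 3) = tan(4) ≈ 1.158
RHS = tan(1) + tan(3) ≈ 1.415

LHS ≠ RHS (they differ by about 0.257), so the equation does not hold here.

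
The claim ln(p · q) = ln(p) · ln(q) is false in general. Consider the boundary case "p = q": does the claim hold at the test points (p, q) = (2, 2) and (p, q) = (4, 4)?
At (2, 2): LHS = ln(4) ≈ 1.386 ≠ RHS = ln(2)² ≈ 0.4805
At (4, 4): LHS = ln(16) ≈ 2.773 ≠ RHS = ln(4)² ≈ 1.922

Answer: No, fails at both test points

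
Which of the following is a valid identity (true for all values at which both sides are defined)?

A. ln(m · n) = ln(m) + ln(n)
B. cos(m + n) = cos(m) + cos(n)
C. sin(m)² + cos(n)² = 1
A: holds — e.g. at (2, 2), both sides equal ln(4) ≈ 1.386.
B: fails at (2, 5) — LHS = cos(7) ≈ 0.7539, RHS = cos(2) + cos(5) ≈ -0.1325.
C: fails at (5, 8) — LHS = cos(8)² + sin(5)² ≈ 0.9407, RHS = 1.

Answer: A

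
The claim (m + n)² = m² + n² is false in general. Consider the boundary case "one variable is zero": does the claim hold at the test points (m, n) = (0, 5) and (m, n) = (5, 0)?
Yes, holds at both test points

At (0, 5): LHS = 25, RHS = 25 → equal
At (5, 0): LHS = 25, RHS = 25 → equal

So the claim does hold at both of these boundary points, even though it is not an identity.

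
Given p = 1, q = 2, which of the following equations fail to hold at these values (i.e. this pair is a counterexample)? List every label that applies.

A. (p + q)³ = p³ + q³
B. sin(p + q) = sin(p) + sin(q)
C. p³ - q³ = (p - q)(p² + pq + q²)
A, B

Evaluating each claim at the given values:
A. LHS = 27, RHS = 9 → fails here (LHS ≠ RHS)
B. LHS = sin(3) ≈ 0.1411, RHS = sin(1) + sin(2) ≈ 1.751 → fails here (LHS ≠ RHS)
C. LHS = -7, RHS = -7 → holds here (LHS = RHS)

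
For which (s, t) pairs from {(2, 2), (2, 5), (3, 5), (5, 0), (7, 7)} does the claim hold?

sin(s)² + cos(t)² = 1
(2, 2), (7, 7)

Testing each pair:
(2, 2): LHS = cos(2)² + sin(2)² = 1, RHS = 1 → holds
(2, 5): LHS = cos(5)² + sin(2)² ≈ 0.9073, RHS = 1 → fails
(3, 5): LHS = sin(3)² + cos(5)² ≈ 0.1004, RHS = 1 → fails
(5, 0): LHS = sin(5)² + 1 ≈ 1.92, RHS = 1 → fails
(7, 7): LHS = sin(7)² + cos(7)² = 1, RHS = 1 → holds

2 of 5 pairs satisfy the claim.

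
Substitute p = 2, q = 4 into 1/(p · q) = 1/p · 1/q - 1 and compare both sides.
LHS = 1/(2 · 4) = 1/8
RHS = 1/2 · 1/4 - 1 = -7/8

LHS ≠ RHS, so the equation does not hold here.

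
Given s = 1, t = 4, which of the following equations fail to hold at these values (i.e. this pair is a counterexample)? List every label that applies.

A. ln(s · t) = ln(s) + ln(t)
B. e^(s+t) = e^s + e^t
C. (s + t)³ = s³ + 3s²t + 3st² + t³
Evaluating each claim at the given values:
A. LHS = ln(4) ≈ 1.386, RHS = ln(4) ≈ 1.386 → holds here (LHS = RHS)
B. LHS = e^5 ≈ 148.4, RHS = e + e^4 ≈ 57.32 → fails here (LHS ≠ RHS)
C. LHS = 125, RHS = 125 → holds here (LHS = RHS)

Answer: B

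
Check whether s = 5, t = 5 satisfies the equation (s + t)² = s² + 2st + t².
Substituting s = 5, t = 5:

LHS = (5 + 5)² = 100
RHS = 5² + 2·5·5 + 5² = 100

LHS = RHS, so the equation holds at this point.

Answer: Holds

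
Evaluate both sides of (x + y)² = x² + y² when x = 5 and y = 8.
LHS = (5 + 8)² = 169
RHS = 5² + 8² = 89

LHS ≠ RHS, so the equation does not hold here.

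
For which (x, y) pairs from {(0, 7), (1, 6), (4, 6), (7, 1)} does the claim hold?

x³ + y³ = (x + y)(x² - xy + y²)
All pairs

Testing each pair:
(0, 7): LHS = 343, RHS = 343 → holds
(1, 6): LHS = 217, RHS = 217 → holds
(4, 6): LHS = 280, RHS = 280 → holds
(7, 1): LHS = 344, RHS = 344 → holds

Every pair satisfies the claim.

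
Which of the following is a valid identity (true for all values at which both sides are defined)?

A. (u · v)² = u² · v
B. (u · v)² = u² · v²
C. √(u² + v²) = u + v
B

A: fails at (1, 3) — LHS = 9, RHS = 3.
B: holds — e.g. at (5, 8), both sides equal 1600.
C: fails at (3, 7) — LHS = √(58) ≈ 7.616, RHS = 10.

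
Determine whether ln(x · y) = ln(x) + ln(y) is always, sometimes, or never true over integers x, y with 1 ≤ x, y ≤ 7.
Always true

The identity holds for every pair in the range. For instance at (x, y) = (5, 4): both sides equal ln(20) ≈ 2.996.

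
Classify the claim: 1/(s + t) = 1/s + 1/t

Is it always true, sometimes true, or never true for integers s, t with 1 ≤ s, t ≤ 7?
Never true

The claim fails for every pair in the range. For instance at (s, t) = (7, 5): LHS = 1/12, RHS = 12/35.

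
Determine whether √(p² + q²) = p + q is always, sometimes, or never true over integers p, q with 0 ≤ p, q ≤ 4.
It holds at (p, q) = (0, 2) (both sides equal 2), but fails at (p, q) = (4, 1) (LHS = √(17) ≈ 4.123, RHS = 5).

Answer: Sometimes true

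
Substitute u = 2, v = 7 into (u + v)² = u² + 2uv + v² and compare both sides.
LHS = (2 + 7)² = 81
RHS = 2² + 2·2·7 + 7² = 81

LHS = RHS: the two sides agree.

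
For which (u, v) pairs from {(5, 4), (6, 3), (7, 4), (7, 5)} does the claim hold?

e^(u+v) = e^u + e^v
Testing each pair:
(5, 4): LHS = e^9 ≈ 8103, RHS = e^4 + e^5 ≈ 203 → fails
(6, 3): LHS = e^9 ≈ 8103, RHS = e^3 + e^6 ≈ 423.5 → fails
(7, 4): LHS = e^11 ≈ 59874.1, RHS = e^4 + e^7 ≈ 1151 → fails
(7, 5): LHS = e^12 ≈ 162754.8, RHS = e^5 + e^7 ≈ 1245 → fails

No pair satisfies the claim.

Answer: None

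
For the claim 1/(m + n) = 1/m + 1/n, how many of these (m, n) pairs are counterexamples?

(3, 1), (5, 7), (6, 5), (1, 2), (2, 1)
5

Testing each pair:
(3, 1): LHS = 1/4, RHS = 4/3 → counterexample
(5, 7): LHS = 1/12, RHS = 12/35 → counterexample
(6, 5): LHS = 1/11, RHS = 11/30 → counterexample
(1, 2): LHS = 1/3, RHS = 3/2 → counterexample
(2, 1): LHS = 1/3, RHS = 3/2 → counterexample

That makes 5 counterexamples.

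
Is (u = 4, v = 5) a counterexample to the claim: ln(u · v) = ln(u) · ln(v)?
Substituting u = 4, v = 5:
LHS = ln(4 · 5) = ln(20) ≈ 2.996
RHS = ln(4) · ln(5) ≈ 2.231

Since LHS ≠ RHS, this pair disproves the claim.

Answer: Yes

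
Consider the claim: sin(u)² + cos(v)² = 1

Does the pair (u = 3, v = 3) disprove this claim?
Substituting u = 3, v = 3:
LHS = sin(3)² + cos(3)² = 1
RHS = 1

The sides agree, so this pair does not disprove the claim.

Answer: No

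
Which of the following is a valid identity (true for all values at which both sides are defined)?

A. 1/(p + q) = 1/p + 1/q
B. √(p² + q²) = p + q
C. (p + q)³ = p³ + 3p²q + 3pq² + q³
A: fails at (1, 2) — LHS = 1/3, RHS = 3/2.
B: fails at (2, 5) — LHS = √(29) ≈ 5.385, RHS = 7.
C: holds — e.g. at (1, 1), both sides equal 8.

Answer: C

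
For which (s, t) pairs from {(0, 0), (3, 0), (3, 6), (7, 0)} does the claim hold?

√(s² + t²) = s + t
(0, 0), (3, 0), (7, 0)

Testing each pair:
(0, 0): LHS = 0, RHS = 0 → holds
(3, 0): LHS = 3, RHS = 3 → holds
(3, 6): LHS = 3·√(5) ≈ 6.708, RHS = 9 → fails
(7, 0): LHS = 7, RHS = 7 → holds

3 of 4 pairs satisfy the claim.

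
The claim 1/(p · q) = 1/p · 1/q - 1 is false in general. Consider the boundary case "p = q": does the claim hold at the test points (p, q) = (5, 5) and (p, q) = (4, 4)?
At (5, 5): LHS = 1/25 ≠ RHS = -24/25
At (4, 4): LHS = 1/16 ≠ RHS = -15/16

Answer: No, fails at both test points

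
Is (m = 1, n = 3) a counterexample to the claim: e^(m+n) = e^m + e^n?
Substituting m = 1, n = 3:
LHS = e^(1+3) = e^4 ≈ 54.6
RHS = e^1 + e^3 = e + e^3 ≈ 22.8

Since LHS ≠ RHS, this pair disproves the claim.

Answer: Yes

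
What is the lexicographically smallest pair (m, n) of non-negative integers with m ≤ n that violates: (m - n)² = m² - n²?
At (0, 0): both sides equal 0, so it holds there.

Substituting (0, 1) into the claim:
LHS = (0 - 1)² = 1
RHS = 0² - 1² = -1

Since LHS ≠ RHS, this pair disproves the claim, and no lexicographically smaller pair (m ≤ n, non-negative integers) does.

For instance (4, 6) is also a counterexample (LHS = 4, RHS = -20), but it's lexicographically larger.

Answer: (m, n) = (0, 1)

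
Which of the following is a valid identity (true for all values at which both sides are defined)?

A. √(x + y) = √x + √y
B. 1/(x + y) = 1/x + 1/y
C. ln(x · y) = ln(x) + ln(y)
A: fails at (4, 6) — LHS = √(10) ≈ 3.162, RHS = 2 + √(6) ≈ 4.449.
B: fails at (2, 3) — LHS = 1/5, RHS = 5/6.
C: holds — e.g. at (2, 7), both sides equal ln(14) ≈ 2.639.

Answer: C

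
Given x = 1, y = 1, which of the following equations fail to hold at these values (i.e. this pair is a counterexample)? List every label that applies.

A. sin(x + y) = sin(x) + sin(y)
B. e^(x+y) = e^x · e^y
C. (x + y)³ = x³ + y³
Evaluating each claim at the given values:
A. LHS = sin(2) ≈ 0.9093, RHS = 2·sin(1) ≈ 1.683 → fails here (LHS ≠ RHS)
B. LHS = e^2 ≈ 7.389, RHS = e^2 ≈ 7.389 → holds here (LHS = RHS)
C. LHS = 8, RHS = 2 → fails here (LHS ≠ RHS)

Answer: A, C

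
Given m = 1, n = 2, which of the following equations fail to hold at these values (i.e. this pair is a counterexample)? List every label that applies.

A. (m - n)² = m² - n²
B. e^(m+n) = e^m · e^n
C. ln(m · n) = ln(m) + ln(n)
Evaluating each claim at the given values:
A. LHS = 1, RHS = -3 → fails here (LHS ≠ RHS)
B. LHS = e^3 ≈ 20.09, RHS = e^3 ≈ 20.09 → holds here (LHS = RHS)
C. LHS = ln(2) ≈ 0.6931, RHS = ln(2) ≈ 0.6931 → holds here (LHS = RHS)

Answer: A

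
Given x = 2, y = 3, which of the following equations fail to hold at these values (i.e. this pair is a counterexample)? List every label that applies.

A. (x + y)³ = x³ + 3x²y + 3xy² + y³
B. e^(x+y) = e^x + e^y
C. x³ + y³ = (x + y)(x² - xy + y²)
B

Evaluating each claim at the given values:
A. LHS = 125, RHS = 125 → holds here (LHS = RHS)
B. LHS = e^5 ≈ 148.4, RHS = e^2 + e^3 ≈ 27.47 → fails here (LHS ≠ RHS)
C. LHS = 35, RHS = 35 → holds here (LHS = RHS)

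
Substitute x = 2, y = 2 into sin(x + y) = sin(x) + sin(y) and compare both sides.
LHS = sin(2 + 2) = sin(4) ≈ -0.7568
RHS = sin(2) + sin(2) = 2·sin(2) ≈ 1.819

LHS ≠ RHS (they differ by about 2.575), so the equation does not hold here.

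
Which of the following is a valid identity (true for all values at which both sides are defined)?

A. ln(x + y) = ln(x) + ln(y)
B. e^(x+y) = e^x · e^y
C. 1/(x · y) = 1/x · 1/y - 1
B

A: fails at (4, 5) — LHS = ln(9) ≈ 2.197, RHS = ln(4) + ln(5) ≈ 2.996.
B: holds — e.g. at (2, 4), both sides equal e^6 ≈ 403.4.
C: fails at (3, 5) — LHS = 1/15, RHS = -14/15.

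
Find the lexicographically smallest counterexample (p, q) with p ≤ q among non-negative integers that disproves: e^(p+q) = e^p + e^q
(p, q) = (0, 0)

Substituting (0, 0) into the claim:
LHS = e^(0+0) = 1
RHS = e^0 + e^0 = 2

Since LHS ≠ RHS, this pair disproves the claim, and no lexicographically smaller pair (p ≤ q, non-negative integers) does.

For instance (0, 3) is also a counterexample (LHS = e^3 ≈ 20.09, RHS = 1 + e^3 ≈ 21.09), but it's lexicographically larger.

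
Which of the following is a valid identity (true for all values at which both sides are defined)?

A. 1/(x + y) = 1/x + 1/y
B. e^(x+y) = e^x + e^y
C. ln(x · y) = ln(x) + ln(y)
C

A: fails at (3, 5) — LHS = 1/8, RHS = 8/15.
B: fails at (4, 6) — LHS = e^10 ≈ 22026.5, RHS = e^4 + e^6 ≈ 458.
C: holds — e.g. at (2, 3), both sides equal ln(6) ≈ 1.792.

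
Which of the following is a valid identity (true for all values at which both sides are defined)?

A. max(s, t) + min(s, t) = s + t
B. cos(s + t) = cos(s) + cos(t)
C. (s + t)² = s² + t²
A: holds — e.g. at (1, 1), both sides equal 2.
B: fails at (2, 5) — LHS = cos(7) ≈ 0.7539, RHS = cos(2) + cos(5) ≈ -0.1325.
C: fails at (3, 5) — LHS = 64, RHS = 34.

Answer: A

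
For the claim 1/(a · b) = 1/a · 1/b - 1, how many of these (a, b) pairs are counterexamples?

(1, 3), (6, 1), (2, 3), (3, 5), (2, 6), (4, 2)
6

Testing each pair:
(1, 3): LHS = 1/3, RHS = -2/3 → counterexample
(6, 1): LHS = 1/6, RHS = -5/6 → counterexample
(2, 3): LHS = 1/6, RHS = -5/6 → counterexample
(3, 5): LHS = 1/15, RHS = -14/15 → counterexample
(2, 6): LHS = 1/12, RHS = -11/12 → counterexample
(4, 2): LHS = 1/8, RHS = -7/8 → counterexample

That makes 6 counterexamples.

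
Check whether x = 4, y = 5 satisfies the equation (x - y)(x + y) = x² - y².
Holds

Substituting x = 4, y = 5:

LHS = (4 - 5)(4 + 5) = -9
RHS = 4² - 5² = -9

LHS = RHS, so the equation holds at this point.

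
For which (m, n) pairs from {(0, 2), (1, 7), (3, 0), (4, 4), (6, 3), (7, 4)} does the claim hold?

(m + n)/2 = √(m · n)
Testing each pair:
(0, 2): LHS = 1, RHS = 0 → fails
(1, 7): LHS = 4, RHS = √(7) ≈ 2.646 → fails
(3, 0): LHS = 3/2, RHS = 0 → fails
(4, 4): LHS = 4, RHS = 4 → holds
(6, 3): LHS = 9/2, RHS = 3·√(2) ≈ 4.243 → fails
(7, 4): LHS = 11/2, RHS = 2·√(7) ≈ 5.292 → fails

1 of 6 pairs satisfies the claim.

Answer: (4, 4)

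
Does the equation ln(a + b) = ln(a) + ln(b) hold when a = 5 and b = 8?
Fails

Substituting a = 5, b = 8:

LHS = ln(5 + 8) = ln(13) ≈ 2.565
RHS = ln(5) + ln(8) ≈ 3.689

LHS ≠ RHS, so the equation does not hold at this point.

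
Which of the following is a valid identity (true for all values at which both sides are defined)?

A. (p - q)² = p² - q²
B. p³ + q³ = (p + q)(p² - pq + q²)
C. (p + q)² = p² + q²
A: fails at (4, 5) — LHS = 1, RHS = -9.
B: holds — e.g. at (2, 3), both sides equal 35.
C: fails at (5, 8) — LHS = 169, RHS = 89.

Answer: B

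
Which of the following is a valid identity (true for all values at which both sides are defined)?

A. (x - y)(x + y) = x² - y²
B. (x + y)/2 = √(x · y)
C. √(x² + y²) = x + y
A

A: holds — e.g. at (2, 5), both sides equal -21.
B: fails at (3, 5) — LHS = 4, RHS = √(15) ≈ 3.873.
C: fails at (2, 3) — LHS = √(13) ≈ 3.606, RHS = 5.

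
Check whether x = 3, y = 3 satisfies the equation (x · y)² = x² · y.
Substituting x = 3, y = 3:

LHS = (3 · 3)² = 81
RHS = 3² · 3 = 27

LHS ≠ RHS, so the equation does not hold at this point.

Answer: Fails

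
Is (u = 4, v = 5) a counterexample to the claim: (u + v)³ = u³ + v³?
Substituting u = 4, v = 5:
LHS = (4 + 5)³ = 729
RHS = 4³ + 5³ = 189

Since LHS ≠ RHS, this pair disproves the claim.

Answer: Yes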